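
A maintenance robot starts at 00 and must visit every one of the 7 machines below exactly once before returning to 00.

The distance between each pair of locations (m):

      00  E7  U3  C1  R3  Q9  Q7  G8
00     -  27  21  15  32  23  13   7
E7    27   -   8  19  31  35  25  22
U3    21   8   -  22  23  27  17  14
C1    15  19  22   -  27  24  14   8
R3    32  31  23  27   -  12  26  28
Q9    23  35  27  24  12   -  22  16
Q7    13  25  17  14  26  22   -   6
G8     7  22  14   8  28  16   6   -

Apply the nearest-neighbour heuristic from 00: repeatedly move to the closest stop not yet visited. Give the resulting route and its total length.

00 → [G8:7 / Q7:13 / C1:15 / U3:21 / Q9:23 / E7:27 / R3:32] → G8 (7)
G8 → [Q7:6 / C1:8 / U3:14 / Q9:16 / E7:22 / R3:28] → Q7 (6)
Q7 → [C1:14 / U3:17 / Q9:22 / E7:25 / R3:26] → C1 (14)
C1 → [E7:19 / U3:22 / Q9:24 / R3:27] → E7 (19)
E7 → [U3:8 / R3:31 / Q9:35] → U3 (8)
U3 → [R3:23 / Q9:27] → R3 (23)
R3 → [Q9:12] → Q9 (12)
Return Q9→00: 23.
Total = 7 + 6 + 14 + 19 + 8 + 23 + 12 + 23 = 112.

112 m along 00 → G8 → Q7 → C1 → E7 → U3 → R3 → Q9 → 00.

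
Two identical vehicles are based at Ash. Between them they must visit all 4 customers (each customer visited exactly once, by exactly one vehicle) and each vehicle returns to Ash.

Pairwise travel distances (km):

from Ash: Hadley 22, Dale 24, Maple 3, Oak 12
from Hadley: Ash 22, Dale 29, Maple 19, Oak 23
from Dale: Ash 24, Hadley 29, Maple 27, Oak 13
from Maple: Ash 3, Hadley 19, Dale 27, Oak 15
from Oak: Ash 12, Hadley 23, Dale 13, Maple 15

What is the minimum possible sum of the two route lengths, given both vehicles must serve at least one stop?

82 km — the smallest possible combined total.

There are 2^3 − 1 = 7 ways to divide the 4 stops into two non-empty groups. For each, the best each vehicle can do is its own shortest tour through its group:
  {Hadley} + {Dale, Maple, Oak}: 44 + 55 = 99
  {Dale} + {Hadley, Maple, Oak}: 48 + 57 = 105
  {Hadley, Dale} + {Maple, Oak}: 75 + 30 = 105
  {Maple} + {Hadley, Dale, Oak}: 6 + 76 = 82
  {Hadley, Maple} + {Dale, Oak}: 44 + 49 = 93
  {Dale, Maple} + {Hadley, Oak}: 54 + 57 = 111
  … (7 splits in total)
Best: vehicle 1 Ash → Maple → Ash = 6; vehicle 2 Ash → Hadley → Dale → Oak → Ash = 76; combined 82.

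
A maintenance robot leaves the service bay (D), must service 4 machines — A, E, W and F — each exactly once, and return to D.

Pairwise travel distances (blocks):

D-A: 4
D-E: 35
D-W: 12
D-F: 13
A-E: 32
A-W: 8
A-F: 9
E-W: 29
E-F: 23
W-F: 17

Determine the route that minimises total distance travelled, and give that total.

Minimum total distance: 77 blocks.

There are 12 distinct closed tours to check (reversals are equivalent).
D-A-E-W-F-D: 4+32+29+17+13 = 95
D-A-E-F-W-D: 4+32+23+17+12 = 88
D-A-W-E-F-D: 4+8+29+23+13 = 77
D-A-W-F-E-D: 4+8+17+23+35 = 87
D-A-F-E-W-D: 4+9+23+29+12 = 77
D-A-F-W-E-D: 4+9+17+29+35 = 94
D-E-A-W-F-D: 35+32+8+17+13 = 105
D-E-A-F-W-D: 35+32+9+17+12 = 105
D-E-W-A-F-D: 35+29+8+9+13 = 94
D-E-F-A-W-D: 35+23+9+8+12 = 87
D-W-A-E-F-D: 12+8+32+23+13 = 88
D-W-E-A-F-D: 12+29+32+9+13 = 95
The minimum is 77.
One optimal route: D → A → W → E → F → D (or its reverse).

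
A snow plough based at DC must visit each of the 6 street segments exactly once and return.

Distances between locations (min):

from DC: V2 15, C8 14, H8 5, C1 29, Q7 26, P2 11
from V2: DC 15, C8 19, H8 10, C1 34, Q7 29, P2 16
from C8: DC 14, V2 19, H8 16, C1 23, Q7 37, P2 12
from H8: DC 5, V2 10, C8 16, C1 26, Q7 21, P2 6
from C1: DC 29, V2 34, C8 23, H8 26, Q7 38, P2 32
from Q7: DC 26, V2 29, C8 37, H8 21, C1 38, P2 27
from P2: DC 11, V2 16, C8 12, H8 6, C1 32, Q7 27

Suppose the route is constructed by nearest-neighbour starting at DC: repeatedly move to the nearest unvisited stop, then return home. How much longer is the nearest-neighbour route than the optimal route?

10 min longer than the optimal tour.

From DC: H8=5, P2=11, C8=14, V2=15, Q7=26, C1=29 → choose H8 (5).
From H8: P2=6, V2=10, C8=16, Q7=21, C1=26 → choose P2 (6).
From P2: C8=12, V2=16, Q7=27, C1=32 → choose C8 (12).
From C8: V2=19, C1=23, Q7=37 → choose V2 (19).
From V2: Q7=29, C1=34 → choose Q7 (29).
From Q7: C1=38 → choose C1 (38).
NN route DC → H8 → P2 → C8 → V2 → Q7 → C1 → DC costs 138.
Optimal: DC → V2 → Q7 → C1 → C8 → P2 → H8 → DC costs 128 (by enumerating all 360 distinct tours).
Excess = 138 − 128 = 10.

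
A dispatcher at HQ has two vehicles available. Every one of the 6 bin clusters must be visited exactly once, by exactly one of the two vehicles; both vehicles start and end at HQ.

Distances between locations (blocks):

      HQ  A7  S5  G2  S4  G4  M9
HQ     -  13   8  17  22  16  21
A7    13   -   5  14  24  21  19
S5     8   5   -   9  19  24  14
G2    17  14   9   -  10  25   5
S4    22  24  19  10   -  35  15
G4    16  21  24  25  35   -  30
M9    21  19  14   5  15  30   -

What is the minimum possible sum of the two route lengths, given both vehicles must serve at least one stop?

There are 2^5 − 1 = 31 ways to divide the 6 stops into two non-empty groups. For each, the best each vehicle can do is its own shortest tour through its group:
  {A7} + {S5, G2, S4, G4, M9}: 26 + 88 = 114
  {S5} + {A7, G2, S4, G4, M9}: 16 + 93 = 109
  {A7, S5} + {G2, S4, G4, M9}: 26 + 83 = 109
  {G2} + {A7, S5, S4, G4, M9}: 34 + 93 = 127
  {A7, G2} + {S5, S4, G4, M9}: 44 + 88 = 132
  {S5, G2} + {A7, S4, G4, M9}: 34 + 93 = 127
  … (31 splits in total)
  {G4} + {A7, S5, G2, S4, M9}: 32 + 69 = 101  ← best
Best: vehicle 1 HQ → G4 → HQ = 32; vehicle 2 HQ → A7 → S5 → G2 → M9 → S4 → HQ = 69; combined 101.

Minimum combined distance: 101 blocks.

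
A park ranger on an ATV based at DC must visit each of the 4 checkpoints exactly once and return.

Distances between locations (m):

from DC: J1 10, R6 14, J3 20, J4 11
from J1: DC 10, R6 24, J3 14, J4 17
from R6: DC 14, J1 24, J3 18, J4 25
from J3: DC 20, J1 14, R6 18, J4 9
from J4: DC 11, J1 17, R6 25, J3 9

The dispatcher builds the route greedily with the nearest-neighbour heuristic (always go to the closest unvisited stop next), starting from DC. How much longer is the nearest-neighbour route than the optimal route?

4 m longer than the optimal tour.

DC: J1=10, J4=11, R6=14, J3=20 ⇒ J1
J1: J3=14, J4=17, R6=24 ⇒ J3
J3: J4=9, R6=18 ⇒ J4
J4: R6=25 ⇒ R6
NN route DC → J1 → J3 → J4 → R6 → DC costs 72.
Optimal: DC → J1 → J4 → J3 → R6 → DC costs 68 (by enumerating all 12 distinct tours).
Excess = 72 − 68 = 4.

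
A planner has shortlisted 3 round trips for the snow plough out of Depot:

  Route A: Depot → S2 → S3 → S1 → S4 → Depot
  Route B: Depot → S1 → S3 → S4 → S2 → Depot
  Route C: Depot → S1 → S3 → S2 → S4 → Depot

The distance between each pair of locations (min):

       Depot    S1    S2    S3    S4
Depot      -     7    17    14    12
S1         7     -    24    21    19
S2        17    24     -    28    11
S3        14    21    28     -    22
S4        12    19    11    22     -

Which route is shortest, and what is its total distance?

Route A: 17 + 28 + 21 + 19 + 12 = 97
Route B: 7 + 21 + 22 + 11 + 17 = 78
Route C: 7 + 21 + 28 + 11 + 12 = 79

78 min — Route B is the shortest.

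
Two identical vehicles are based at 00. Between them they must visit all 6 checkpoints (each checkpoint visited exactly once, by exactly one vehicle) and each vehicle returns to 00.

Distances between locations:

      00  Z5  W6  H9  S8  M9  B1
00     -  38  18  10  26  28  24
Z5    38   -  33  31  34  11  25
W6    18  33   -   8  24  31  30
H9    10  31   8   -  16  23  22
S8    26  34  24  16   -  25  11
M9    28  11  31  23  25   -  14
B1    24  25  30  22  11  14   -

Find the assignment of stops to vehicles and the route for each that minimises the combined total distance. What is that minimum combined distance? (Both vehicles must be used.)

133 — the smallest possible combined total.

Check every non-empty split of the stops between the two vehicles; for each half take its own optimal tour:
  {Z5} + {W6, H9, S8, M9, B1}: 76 + 95 = 171
  {W6} + {Z5, H9, S8, M9, B1}: 36 + 100 = 136
  {Z5, W6} + {H9, S8, M9, B1}: 89 + 79 = 168
  {H9} + {Z5, W6, S8, M9, B1}: 20 + 113 = 133
  {Z5, H9} + {W6, S8, M9, B1}: 79 + 95 = 174
  {W6, H9} + {Z5, S8, M9, B1}: 36 + 100 = 136
  … (31 splits in total)
Best: vehicle 1 00 → H9 → 00 = 20; vehicle 2 00 → W6 → Z5 → M9 → B1 → S8 → 00 = 113; combined 133.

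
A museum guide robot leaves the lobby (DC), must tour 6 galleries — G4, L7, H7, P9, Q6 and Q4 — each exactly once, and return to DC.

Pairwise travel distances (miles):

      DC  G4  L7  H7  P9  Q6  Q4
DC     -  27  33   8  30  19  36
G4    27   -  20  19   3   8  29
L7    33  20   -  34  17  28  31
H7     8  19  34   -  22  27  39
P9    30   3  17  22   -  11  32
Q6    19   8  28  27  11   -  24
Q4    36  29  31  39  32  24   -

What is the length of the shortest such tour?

With 6 stops there are 6!/2 = 360 distinct round trips (a route and its reverse cost the same).
DC - G4 - L7 - H7 - P9 - Q6 - Q4 - DC: 27+20+34+22+11+24+36 = 174
DC - G4 - L7 - H7 - P9 - Q4 - Q6 - DC: 27+20+34+22+32+24+19 = 178
DC - G4 - L7 - H7 - Q6 - P9 - Q4 - DC: 27+20+34+27+11+32+36 = 187
DC - G4 - L7 - H7 - Q6 - Q4 - P9 - DC: 27+20+34+27+24+32+30 = 194
DC - G4 - L7 - H7 - Q4 - P9 - Q6 - DC: 27+20+34+39+32+11+19 = 182
DC - G4 - L7 - H7 - Q4 - Q6 - P9 - DC: 27+20+34+39+24+11+30 = 185
DC - G4 - L7 - P9 - H7 - Q6 - Q4 - DC: 27+20+17+22+27+24+36 = 173
DC - G4 - L7 - P9 - H7 - Q4 - Q6 - DC: 27+20+17+22+39+24+19 = 168
… (352 more)
DC - H7 - G4 - P9 - L7 - Q4 - Q6 - DC: 8+19+3+17+31+24+19 = 121  ← best
The minimum is 121.
One optimal route: DC → H7 → G4 → P9 → L7 → Q4 → Q6 → DC (or its reverse).

121 miles — the shortest possible round trip.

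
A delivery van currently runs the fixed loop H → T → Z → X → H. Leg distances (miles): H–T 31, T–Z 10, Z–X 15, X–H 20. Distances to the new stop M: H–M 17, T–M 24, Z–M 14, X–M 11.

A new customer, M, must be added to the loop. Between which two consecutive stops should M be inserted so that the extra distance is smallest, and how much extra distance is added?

+8 miles — insert M between X and H.

Insertion cost between consecutive stops i–j is d(i,M) + d(M,j) − d(i,j):
  between H and T: 17 + 24 − 31 = 10
  between T and Z: 24 + 14 − 10 = 28
  between Z and X: 14 + 11 − 15 = 10
  between X and H: 11 + 17 − 20 = 8
Cheapest insertion is between X and H, adding 8.
New total = 76 + 8 = 84.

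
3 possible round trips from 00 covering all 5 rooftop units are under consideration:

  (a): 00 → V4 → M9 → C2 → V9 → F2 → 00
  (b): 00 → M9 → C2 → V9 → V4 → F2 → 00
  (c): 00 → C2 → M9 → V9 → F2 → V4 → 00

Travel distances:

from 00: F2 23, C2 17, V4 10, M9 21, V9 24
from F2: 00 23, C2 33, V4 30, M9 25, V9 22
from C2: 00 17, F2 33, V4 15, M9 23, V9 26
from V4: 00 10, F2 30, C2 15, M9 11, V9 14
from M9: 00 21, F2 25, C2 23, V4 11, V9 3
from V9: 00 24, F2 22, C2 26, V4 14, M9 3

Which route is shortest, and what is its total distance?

(a): 10 + 11 + 23 + 26 + 22 + 23 = 115
(b): 21 + 23 + 26 + 14 + 30 + 23 = 137
(c): 17 + 23 + 3 + 22 + 30 + 10 = 105

105 — (c) is the shortest.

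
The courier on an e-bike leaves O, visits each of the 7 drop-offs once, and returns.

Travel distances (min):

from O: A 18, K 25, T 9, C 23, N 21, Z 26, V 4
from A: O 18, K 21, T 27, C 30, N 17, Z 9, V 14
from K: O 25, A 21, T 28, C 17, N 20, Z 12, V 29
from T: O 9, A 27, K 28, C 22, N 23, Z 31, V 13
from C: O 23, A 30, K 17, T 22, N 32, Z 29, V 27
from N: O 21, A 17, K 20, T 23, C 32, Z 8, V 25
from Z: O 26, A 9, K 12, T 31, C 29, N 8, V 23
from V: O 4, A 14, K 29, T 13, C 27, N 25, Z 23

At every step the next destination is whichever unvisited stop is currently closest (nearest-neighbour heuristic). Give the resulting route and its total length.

From O: distances to unvisited — V=4, T=9, A=18, N=21, C=23, K=25, Z=26. Nearest is V (4).
From V: distances to unvisited — T=13, A=14, Z=23, N=25, C=27, K=29. Nearest is T (13).
From T: distances to unvisited — C=22, N=23, A=27, K=28, Z=31. Nearest is C (22).
From C: distances to unvisited — K=17, Z=29, A=30, N=32. Nearest is K (17).
From K: distances to unvisited — Z=12, N=20, A=21. Nearest is Z (12).
From Z: distances to unvisited — N=8, A=9. Nearest is N (8).
From N: distances to unvisited — A=17. Nearest is A (17).
Return A→O: 18.
Total = 4 + 13 + 22 + 17 + 12 + 8 + 17 + 18 = 111.

Nearest-neighbour total = 111 min; route O → V → T → C → K → Z → N → A → O.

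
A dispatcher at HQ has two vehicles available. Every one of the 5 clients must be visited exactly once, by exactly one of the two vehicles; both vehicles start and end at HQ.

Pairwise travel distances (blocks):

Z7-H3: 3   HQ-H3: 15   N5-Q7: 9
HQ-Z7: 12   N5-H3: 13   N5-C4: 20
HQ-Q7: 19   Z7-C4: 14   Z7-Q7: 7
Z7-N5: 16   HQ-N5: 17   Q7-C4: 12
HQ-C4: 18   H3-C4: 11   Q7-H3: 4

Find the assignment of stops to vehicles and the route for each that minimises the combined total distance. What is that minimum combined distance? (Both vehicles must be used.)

Try each way of splitting the stops between the two vehicles (each non-empty) and, for each split, find the best tour for each vehicle:
  {Z7} + {N5, Q7, H3, C4}: 24 + 59 = 83
  {N5} + {Z7, Q7, H3, C4}: 34 + 49 = 83
  {Z7, N5} + {Q7, H3, C4}: 45 + 49 = 94
  {Q7} + {Z7, N5, H3, C4}: 38 + 63 = 101
  {Z7, Q7} + {N5, H3, C4}: 38 + 59 = 97
  {N5, Q7} + {Z7, H3, C4}: 45 + 44 = 89
  … (15 splits in total)
  {Z7, N5, Q7, H3} + {C4}: 45 + 36 = 81  ← best
Best: vehicle 1 HQ → Z7 → H3 → Q7 → N5 → HQ = 45; vehicle 2 HQ → C4 → HQ = 36; combined 81.

Minimum combined distance: 81 blocks.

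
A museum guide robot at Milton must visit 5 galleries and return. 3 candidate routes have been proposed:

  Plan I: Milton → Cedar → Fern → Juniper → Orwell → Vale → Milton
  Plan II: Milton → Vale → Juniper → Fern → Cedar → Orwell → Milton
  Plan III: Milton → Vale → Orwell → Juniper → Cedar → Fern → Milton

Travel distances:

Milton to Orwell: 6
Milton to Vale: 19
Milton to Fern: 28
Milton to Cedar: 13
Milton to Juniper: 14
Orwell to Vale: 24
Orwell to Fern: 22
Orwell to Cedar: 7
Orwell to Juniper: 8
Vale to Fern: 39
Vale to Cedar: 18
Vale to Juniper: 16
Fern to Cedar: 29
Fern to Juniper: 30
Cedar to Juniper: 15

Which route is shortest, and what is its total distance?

Shortest is Plan II, total 107.

Plan I: 13 + 29 + 30 + 8 + 24 + 19 = 123
Plan II: 19 + 16 + 30 + 29 + 7 + 6 = 107
Plan III: 19 + 24 + 8 + 15 + 29 + 28 = 123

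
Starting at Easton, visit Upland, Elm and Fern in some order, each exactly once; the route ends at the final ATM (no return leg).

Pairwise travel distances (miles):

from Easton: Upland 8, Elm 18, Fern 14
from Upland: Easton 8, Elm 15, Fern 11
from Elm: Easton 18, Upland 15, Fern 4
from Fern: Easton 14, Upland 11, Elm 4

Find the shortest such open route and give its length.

There are 3! = 6 possible orderings.
Easton→Upland→Elm→Fern: 8+15+4 = 27
Easton→Upland→Fern→Elm: 8+11+4 = 23
Easton→Elm→Upland→Fern: 18+15+11 = 44
Easton→Elm→Fern→Upland: 18+4+11 = 33
Easton→Fern→Upland→Elm: 14+11+15 = 40
Easton→Fern→Elm→Upland: 14+4+15 = 33
The minimum is 23.
One shortest path: Easton → Upland → Fern → Elm.

Shortest open route: 23 miles.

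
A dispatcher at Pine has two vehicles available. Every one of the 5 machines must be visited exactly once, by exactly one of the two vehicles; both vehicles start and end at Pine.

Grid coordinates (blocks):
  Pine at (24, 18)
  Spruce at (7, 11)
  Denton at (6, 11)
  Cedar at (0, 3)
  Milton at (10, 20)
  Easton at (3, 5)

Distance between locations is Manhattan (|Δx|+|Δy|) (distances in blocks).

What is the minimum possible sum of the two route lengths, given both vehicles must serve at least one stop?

Check every non-empty split of the stops between the two vehicles; for each half take its own optimal tour:
  {Spruce} + {Denton, Cedar, Milton, Easton}: 48 + 82 = 130
  {Denton} + {Spruce, Cedar, Milton, Easton}: 50 + 82 = 132
  {Spruce, Denton} + {Cedar, Milton, Easton}: 50 + 82 = 132
  {Cedar} + {Spruce, Denton, Milton, Easton}: 78 + 72 = 150
  {Spruce, Cedar} + {Denton, Milton, Easton}: 78 + 72 = 150
  {Denton, Cedar} + {Spruce, Milton, Easton}: 78 + 72 = 150
  … (15 splits in total)
  {Milton} + {Spruce, Denton, Cedar, Easton}: 32 + 78 = 110  ← best
Best: vehicle 1 Pine → Milton → Pine = 32; vehicle 2 Pine → Spruce → Denton → Cedar → Easton → Pine = 78; combined 110.

Minimum combined distance: 110 blocks.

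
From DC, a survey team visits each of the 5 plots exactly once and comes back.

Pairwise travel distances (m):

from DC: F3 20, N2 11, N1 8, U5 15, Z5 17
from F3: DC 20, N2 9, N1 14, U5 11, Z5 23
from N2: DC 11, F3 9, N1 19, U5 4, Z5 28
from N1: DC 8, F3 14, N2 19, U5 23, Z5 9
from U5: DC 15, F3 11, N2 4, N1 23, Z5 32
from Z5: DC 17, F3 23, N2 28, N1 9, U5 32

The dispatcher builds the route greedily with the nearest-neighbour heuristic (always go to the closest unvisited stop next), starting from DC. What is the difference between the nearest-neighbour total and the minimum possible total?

DC: N1=8, N2=11, U5=15, Z5=17, F3=20 ⇒ N1
N1: Z5=9, F3=14, N2=19, U5=23 ⇒ Z5
Z5: F3=23, N2=28, U5=32 ⇒ F3
F3: N2=9, U5=11 ⇒ N2
N2: U5=4 ⇒ U5
NN route DC → N1 → Z5 → F3 → N2 → U5 → DC costs 68.
Optimal: DC → N2 → U5 → F3 → N1 → Z5 → DC costs 66 (by enumerating all 60 distinct tours).
Excess = 68 − 66 = 2.

2 m longer than the optimal tour.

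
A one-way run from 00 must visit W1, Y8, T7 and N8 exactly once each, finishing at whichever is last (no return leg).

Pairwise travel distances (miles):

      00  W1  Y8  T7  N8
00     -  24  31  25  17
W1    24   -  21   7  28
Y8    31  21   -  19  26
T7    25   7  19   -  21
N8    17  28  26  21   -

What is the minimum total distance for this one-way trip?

66 miles — the minimum one-way total.

There are 4! = 24 possible orderings.
00→W1→Y8→T7→N8: 24+21+19+21 = 85
00→W1→Y8→N8→T7: 24+21+26+21 = 92
00→W1→T7→Y8→N8: 24+7+19+26 = 76
00→W1→T7→N8→Y8: 24+7+21+26 = 78
00→W1→N8→Y8→T7: 24+28+26+19 = 97
00→W1→N8→T7→Y8: 24+28+21+19 = 92
00→Y8→W1→T7→N8: 31+21+7+21 = 80
00→Y8→W1→N8→T7: 31+21+28+21 = 101
00→Y8→T7→W1→N8: 31+19+7+28 = 85
00→Y8→T7→N8→W1: 31+19+21+28 = 99
00→Y8→N8→W1→T7: 31+26+28+7 = 92
00→Y8→N8→T7→W1: 31+26+21+7 = 85
00→T7→W1→Y8→N8: 25+7+21+26 = 79
00→T7→W1→N8→Y8: 25+7+28+26 = 86
… (10 more)
00→N8→T7→W1→Y8: 17+21+7+21 = 66  ← best
The minimum is 66.
One shortest path: 00 → N8 → T7 → W1 → Y8.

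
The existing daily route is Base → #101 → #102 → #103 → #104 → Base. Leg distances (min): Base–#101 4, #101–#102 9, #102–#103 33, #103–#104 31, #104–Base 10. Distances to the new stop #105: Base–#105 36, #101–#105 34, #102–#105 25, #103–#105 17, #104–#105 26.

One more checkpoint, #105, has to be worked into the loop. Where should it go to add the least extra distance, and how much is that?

Insertion cost between consecutive stops i–j is d(i,#105) + d(#105,j) − d(i,j):
  between Base and #101: 36 + 34 − 4 = 66
  between #101 and #102: 34 + 25 − 9 = 50
  between #102 and #103: 25 + 17 − 33 = 9
  between #103 and #104: 17 + 26 − 31 = 12
  between #104 and Base: 26 + 36 − 10 = 52
Cheapest insertion is between #102 and #103, adding 9.
New total = 87 + 9 = 96.

Minimum extra distance: 9 min, inserting #105 between #102 and #103.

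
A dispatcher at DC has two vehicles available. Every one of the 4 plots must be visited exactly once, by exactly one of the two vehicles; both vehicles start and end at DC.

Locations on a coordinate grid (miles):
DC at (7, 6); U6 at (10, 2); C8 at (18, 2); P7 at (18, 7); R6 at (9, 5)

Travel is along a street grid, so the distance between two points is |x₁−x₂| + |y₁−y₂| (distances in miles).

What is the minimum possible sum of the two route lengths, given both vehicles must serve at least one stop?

Minimum combined distance: 38 miles.

Check every non-empty split of the stops between the two vehicles; for each half take its own optimal tour:
  {U6} + {C8, P7, R6}: 14 + 32 = 46
  {C8} + {U6, P7, R6}: 30 + 32 = 62
  {U6, C8} + {P7, R6}: 30 + 26 = 56
  {P7} + {U6, C8, R6}: 24 + 30 = 54
  {U6, P7} + {C8, R6}: 32 + 30 = 62
  {C8, P7} + {U6, R6}: 32 + 14 = 46
  … (7 splits in total)
  {U6, C8, P7} + {R6}: 32 + 6 = 38  ← best
Best: vehicle 1 DC → U6 → C8 → P7 → DC = 32; vehicle 2 DC → R6 → DC = 6; combined 38.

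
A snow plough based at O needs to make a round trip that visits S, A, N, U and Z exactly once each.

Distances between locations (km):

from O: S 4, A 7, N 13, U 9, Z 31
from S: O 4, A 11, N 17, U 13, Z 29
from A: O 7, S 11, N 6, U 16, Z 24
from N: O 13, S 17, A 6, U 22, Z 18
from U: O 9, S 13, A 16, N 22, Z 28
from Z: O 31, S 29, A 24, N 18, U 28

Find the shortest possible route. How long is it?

There are 60 distinct closed tours to check (reversals are equivalent).
O → S → A → N → U → Z → O: 4+11+6+22+28+31 = 102
O → S → A → N → Z → U → O: 4+11+6+18+28+9 = 76
O → S → A → U → N → Z → O: 4+11+16+22+18+31 = 102
O → S → A → U → Z → N → O: 4+11+16+28+18+13 = 90
O → S → A → Z → N → U → O: 4+11+24+18+22+9 = 88
O → S → A → Z → U → N → O: 4+11+24+28+22+13 = 102
O → S → N → A → U → Z → O: 4+17+6+16+28+31 = 102
O → S → N → A → Z → U → O: 4+17+6+24+28+9 = 88
O → S → N → U → A → Z → O: 4+17+22+16+24+31 = 114
O → S → N → U → Z → A → O: 4+17+22+28+24+7 = 102
O → S → N → Z → A → U → O: 4+17+18+24+16+9 = 88
O → S → N → Z → U → A → O: 4+17+18+28+16+7 = 90
O → S → U → A → N → Z → O: 4+13+16+6+18+31 = 88
O → S → U → A → Z → N → O: 4+13+16+24+18+13 = 88
… (46 more)
The minimum is 76.
One optimal route: O → S → A → N → Z → U → O (or its reverse).

Shortest round trip = 76 km.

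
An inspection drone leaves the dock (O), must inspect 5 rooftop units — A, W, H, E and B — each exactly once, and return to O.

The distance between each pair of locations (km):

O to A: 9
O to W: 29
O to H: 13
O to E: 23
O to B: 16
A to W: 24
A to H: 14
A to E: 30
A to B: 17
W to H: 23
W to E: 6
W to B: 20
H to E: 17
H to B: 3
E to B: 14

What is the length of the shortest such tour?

O→A→W→H→E→B→O: 9+24+23+17+14+16 = 103
O→A→W→H→B→E→O: 9+24+23+3+14+23 = 96
O→A→W→E→H→B→O: 9+24+6+17+3+16 = 75
O→A→W→E→B→H→O: 9+24+6+14+3+13 = 69
O→A→W→B→H→E→O: 9+24+20+3+17+23 = 96
O→A→W→B→E→H→O: 9+24+20+14+17+13 = 97
O→A→H→W→E→B→O: 9+14+23+6+14+16 = 82
O→A→H→W→B→E→O: 9+14+23+20+14+23 = 103
O→A→H→E→W→B→O: 9+14+17+6+20+16 = 82
O→A→H→E→B→W→O: 9+14+17+14+20+29 = 103
O→A→H→B→W→E→O: 9+14+3+20+6+23 = 75
O→A→H→B→E→W→O: 9+14+3+14+6+29 = 75
O→A→E→W→H→B→O: 9+30+6+23+3+16 = 87
O→A→E→W→B→H→O: 9+30+6+20+3+13 = 81
… (46 more)
The minimum is 69.
One optimal route: O → A → W → E → B → H → O (or its reverse).

69 km — the shortest possible round trip.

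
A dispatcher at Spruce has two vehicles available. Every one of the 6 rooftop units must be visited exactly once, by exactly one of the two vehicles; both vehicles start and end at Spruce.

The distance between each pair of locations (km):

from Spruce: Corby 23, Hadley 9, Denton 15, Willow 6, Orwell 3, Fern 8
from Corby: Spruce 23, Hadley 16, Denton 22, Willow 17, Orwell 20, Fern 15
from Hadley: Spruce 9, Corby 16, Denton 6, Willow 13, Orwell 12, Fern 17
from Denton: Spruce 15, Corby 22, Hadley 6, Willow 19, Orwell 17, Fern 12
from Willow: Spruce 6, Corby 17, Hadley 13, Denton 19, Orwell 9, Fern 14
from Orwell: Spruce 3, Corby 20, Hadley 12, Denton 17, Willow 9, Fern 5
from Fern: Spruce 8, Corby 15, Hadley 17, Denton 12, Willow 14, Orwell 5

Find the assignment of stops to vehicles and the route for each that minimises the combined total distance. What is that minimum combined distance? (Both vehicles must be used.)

Check every non-empty split of the stops between the two vehicles; for each half take its own optimal tour:
  {Corby} + {Hadley, Denton, Willow, Orwell, Fern}: 46 + 45 = 91
  {Hadley} + {Corby, Denton, Willow, Orwell, Fern}: 18 + 65 = 83
  {Corby, Hadley} + {Denton, Willow, Orwell, Fern}: 48 + 45 = 93
  {Denton} + {Corby, Hadley, Willow, Orwell, Fern}: 30 + 58 = 88
  {Corby, Denton} + {Hadley, Willow, Orwell, Fern}: 60 + 44 = 104
  {Hadley, Denton} + {Corby, Willow, Orwell, Fern}: 30 + 46 = 76
  … (31 splits in total)
  {Orwell} + {Corby, Hadley, Denton, Willow, Fern}: 6 + 65 = 71  ← best
Best: vehicle 1 Spruce → Orwell → Spruce = 6; vehicle 2 Spruce → Hadley → Denton → Fern → Corby → Willow → Spruce = 65; combined 71.

Minimum combined distance: 71 km.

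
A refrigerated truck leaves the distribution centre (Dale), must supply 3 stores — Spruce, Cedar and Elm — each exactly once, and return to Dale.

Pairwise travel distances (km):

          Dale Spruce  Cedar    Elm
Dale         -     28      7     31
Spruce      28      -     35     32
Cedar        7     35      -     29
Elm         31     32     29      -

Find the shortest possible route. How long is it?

Dale → Spruce → Cedar → Elm → Dale: 28+35+29+31 = 123
Dale → Spruce → Elm → Cedar → Dale: 28+32+29+7 = 96
Dale → Cedar → Spruce → Elm → Dale: 7+35+32+31 = 105
The minimum is 96.
One optimal route: Dale → Spruce → Elm → Cedar → Dale (or its reverse).

Minimum total distance: 96 km.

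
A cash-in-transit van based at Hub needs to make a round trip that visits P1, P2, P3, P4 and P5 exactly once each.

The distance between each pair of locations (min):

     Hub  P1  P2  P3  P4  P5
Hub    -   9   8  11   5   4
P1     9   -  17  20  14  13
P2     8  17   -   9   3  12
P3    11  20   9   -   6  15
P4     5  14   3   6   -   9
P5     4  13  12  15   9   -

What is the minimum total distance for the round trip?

54 min — the shortest possible round trip.

Hub-P1-P2-P3-P4-P5-Hub: 9+17+9+6+9+4 = 54
Hub-P1-P2-P3-P5-P4-Hub: 9+17+9+15+9+5 = 64
Hub-P1-P2-P4-P3-P5-Hub: 9+17+3+6+15+4 = 54
Hub-P1-P2-P4-P5-P3-Hub: 9+17+3+9+15+11 = 64
Hub-P1-P2-P5-P3-P4-Hub: 9+17+12+15+6+5 = 64
Hub-P1-P2-P5-P4-P3-Hub: 9+17+12+9+6+11 = 64
Hub-P1-P3-P2-P4-P5-Hub: 9+20+9+3+9+4 = 54
Hub-P1-P3-P2-P5-P4-Hub: 9+20+9+12+9+5 = 64
Hub-P1-P3-P4-P2-P5-Hub: 9+20+6+3+12+4 = 54
Hub-P1-P3-P4-P5-P2-Hub: 9+20+6+9+12+8 = 64
Hub-P1-P3-P5-P2-P4-Hub: 9+20+15+12+3+5 = 64
Hub-P1-P3-P5-P4-P2-Hub: 9+20+15+9+3+8 = 64
Hub-P1-P4-P2-P3-P5-Hub: 9+14+3+9+15+4 = 54
Hub-P1-P4-P2-P5-P3-Hub: 9+14+3+12+15+11 = 64
… (46 more)
The minimum is 54.
One optimal route: Hub → P1 → P2 → P3 → P4 → P5 → Hub (or its reverse).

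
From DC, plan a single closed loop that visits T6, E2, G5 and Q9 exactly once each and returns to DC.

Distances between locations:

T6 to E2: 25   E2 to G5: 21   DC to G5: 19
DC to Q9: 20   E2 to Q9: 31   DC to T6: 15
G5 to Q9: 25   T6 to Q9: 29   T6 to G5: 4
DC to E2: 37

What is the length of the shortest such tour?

91 — the shortest possible round trip.

DC→T6→E2→G5→Q9→DC: 15+25+21+25+20 = 106
DC→T6→E2→Q9→G5→DC: 15+25+31+25+19 = 115
DC→T6→G5→E2→Q9→DC: 15+4+21+31+20 = 91
DC→T6→G5→Q9→E2→DC: 15+4+25+31+37 = 112
DC→T6→Q9→E2→G5→DC: 15+29+31+21+19 = 115
DC→T6→Q9→G5→E2→DC: 15+29+25+21+37 = 127
DC→E2→T6→G5→Q9→DC: 37+25+4+25+20 = 111
DC→E2→T6→Q9→G5→DC: 37+25+29+25+19 = 135
DC→E2→G5→T6→Q9→DC: 37+21+4+29+20 = 111
DC→E2→Q9→T6→G5→DC: 37+31+29+4+19 = 120
DC→G5→T6→E2→Q9→DC: 19+4+25+31+20 = 99
DC→G5→E2→T6→Q9→DC: 19+21+25+29+20 = 114
The minimum is 91.
One optimal route: DC → T6 → G5 → E2 → Q9 → DC (or its reverse).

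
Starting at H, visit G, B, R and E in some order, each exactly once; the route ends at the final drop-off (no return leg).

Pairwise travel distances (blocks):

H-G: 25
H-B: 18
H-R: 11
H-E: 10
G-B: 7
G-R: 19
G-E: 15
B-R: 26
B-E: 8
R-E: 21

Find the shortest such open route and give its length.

There are 4! = 24 possible orderings.
H - G - B - R - E: 25+7+26+21 = 79
H - G - B - E - R: 25+7+8+21 = 61
H - G - R - B - E: 25+19+26+8 = 78
H - G - R - E - B: 25+19+21+8 = 73
H - G - E - B - R: 25+15+8+26 = 74
H - G - E - R - B: 25+15+21+26 = 87
H - B - G - R - E: 18+7+19+21 = 65
H - B - G - E - R: 18+7+15+21 = 61
H - B - R - G - E: 18+26+19+15 = 78
H - B - R - E - G: 18+26+21+15 = 80
H - B - E - G - R: 18+8+15+19 = 60
H - B - E - R - G: 18+8+21+19 = 66
H - R - G - B - E: 11+19+7+8 = 45
H - R - G - E - B: 11+19+15+8 = 53
… (10 more)
H - E - B - G - R: 10+8+7+19 = 44  ← best
The minimum is 44.
One shortest path: H → E → B → G → R.

Minimum one-way distance = 44 blocks.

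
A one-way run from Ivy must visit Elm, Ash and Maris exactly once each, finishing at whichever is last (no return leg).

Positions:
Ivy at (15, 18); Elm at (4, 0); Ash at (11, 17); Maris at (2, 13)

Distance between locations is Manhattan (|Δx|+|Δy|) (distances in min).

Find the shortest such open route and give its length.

Shortest open route: 33 min.

There are 3! = 6 possible orderings.
Ivy - Elm - Ash - Maris: 29+24+13 = 66
Ivy - Elm - Maris - Ash: 29+15+13 = 57
Ivy - Ash - Elm - Maris: 5+24+15 = 44
Ivy - Ash - Maris - Elm: 5+13+15 = 33
Ivy - Maris - Elm - Ash: 18+15+24 = 57
Ivy - Maris - Ash - Elm: 18+13+24 = 55
The minimum is 33.
One shortest path: Ivy → Ash → Maris → Elm.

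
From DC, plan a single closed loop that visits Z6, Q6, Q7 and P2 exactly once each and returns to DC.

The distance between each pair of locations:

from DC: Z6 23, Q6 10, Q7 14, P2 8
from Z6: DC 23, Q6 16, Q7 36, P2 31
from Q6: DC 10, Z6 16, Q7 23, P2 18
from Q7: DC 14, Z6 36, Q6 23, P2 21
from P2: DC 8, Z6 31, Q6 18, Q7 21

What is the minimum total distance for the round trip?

91 — the shortest possible round trip.

With 4 stops there are 4!/2 = 12 distinct round trips (a route and its reverse cost the same).
DC → Z6 → Q6 → Q7 → P2 → DC: 23+16+23+21+8 = 91
DC → Z6 → Q6 → P2 → Q7 → DC: 23+16+18+21+14 = 92
DC → Z6 → Q7 → Q6 → P2 → DC: 23+36+23+18+8 = 108
DC → Z6 → Q7 → P2 → Q6 → DC: 23+36+21+18+10 = 108
DC → Z6 → P2 → Q6 → Q7 → DC: 23+31+18+23+14 = 109
DC → Z6 → P2 → Q7 → Q6 → DC: 23+31+21+23+10 = 108
DC → Q6 → Z6 → Q7 → P2 → DC: 10+16+36+21+8 = 91
DC → Q6 → Z6 → P2 → Q7 → DC: 10+16+31+21+14 = 92
DC → Q6 → Q7 → Z6 → P2 → DC: 10+23+36+31+8 = 108
DC → Q6 → P2 → Z6 → Q7 → DC: 10+18+31+36+14 = 109
DC → Q7 → Z6 → Q6 → P2 → DC: 14+36+16+18+8 = 92
DC → Q7 → Q6 → Z6 → P2 → DC: 14+23+16+31+8 = 92
The minimum is 91.
One optimal route: DC → Z6 → Q6 → Q7 → P2 → DC (or its reverse).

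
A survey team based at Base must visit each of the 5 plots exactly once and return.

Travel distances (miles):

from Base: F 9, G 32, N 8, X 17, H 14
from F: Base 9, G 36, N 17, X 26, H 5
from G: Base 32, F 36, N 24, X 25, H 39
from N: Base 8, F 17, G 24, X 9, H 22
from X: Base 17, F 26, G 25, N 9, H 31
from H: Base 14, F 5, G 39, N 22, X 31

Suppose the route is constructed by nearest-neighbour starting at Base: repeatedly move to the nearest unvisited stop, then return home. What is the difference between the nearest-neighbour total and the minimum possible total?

Excess over optimum: 2 miles.

From Base: N=8, F=9, H=14, X=17, G=32 → choose N (8).
From N: X=9, F=17, H=22, G=24 → choose X (9).
From X: G=25, F=26, H=31 → choose G (25).
From G: F=36, H=39 → choose F (36).
From F: H=5 → choose H (5).
NN route Base → N → X → G → F → H → Base costs 97.
Optimal: Base → F → H → G → X → N → Base costs 95 (by enumerating all 60 distinct tours).
Excess = 97 − 95 = 2.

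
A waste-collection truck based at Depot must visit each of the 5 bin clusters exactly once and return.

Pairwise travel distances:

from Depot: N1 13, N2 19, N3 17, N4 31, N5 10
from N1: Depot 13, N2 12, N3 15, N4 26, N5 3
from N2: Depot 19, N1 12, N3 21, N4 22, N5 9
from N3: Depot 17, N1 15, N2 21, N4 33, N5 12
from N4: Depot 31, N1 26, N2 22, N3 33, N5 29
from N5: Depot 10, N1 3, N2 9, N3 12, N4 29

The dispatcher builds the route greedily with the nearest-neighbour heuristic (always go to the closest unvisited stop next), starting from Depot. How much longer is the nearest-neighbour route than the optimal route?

From Depot: N5=10, N1=13, N3=17, N2=19, N4=31 → choose N5 (10).
From N5: N1=3, N2=9, N3=12, N4=29 → choose N1 (3).
From N1: N2=12, N3=15, N4=26 → choose N2 (12).
From N2: N3=21, N4=22 → choose N3 (21).
From N3: N4=33 → choose N4 (33).
NN route Depot → N5 → N1 → N2 → N3 → N4 → Depot costs 110.
Optimal: Depot → N1 → N5 → N2 → N4 → N3 → Depot costs 97 (by enumerating all 60 distinct tours).
Excess = 110 − 97 = 13.

13 longer than the optimal tour.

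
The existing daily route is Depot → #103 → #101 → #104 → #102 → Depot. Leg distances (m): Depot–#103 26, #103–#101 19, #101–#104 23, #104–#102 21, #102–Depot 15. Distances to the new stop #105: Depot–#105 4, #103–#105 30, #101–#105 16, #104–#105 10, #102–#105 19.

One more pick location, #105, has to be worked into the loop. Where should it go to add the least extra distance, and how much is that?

+3 m — insert #105 between #101 and #104.

Insertion cost between consecutive stops i–j is d(i,#105) + d(#105,j) − d(i,j):
  between Depot and #103: 4 + 30 − 26 = 8
  between #103 and #101: 30 + 16 − 19 = 27
  between #101 and #104: 16 + 10 − 23 = 3
  between #104 and #102: 10 + 19 − 21 = 8
  between #102 and Depot: 19 + 4 − 15 = 8
Cheapest insertion is between #101 and #104, adding 3.
New total = 104 + 3 = 107.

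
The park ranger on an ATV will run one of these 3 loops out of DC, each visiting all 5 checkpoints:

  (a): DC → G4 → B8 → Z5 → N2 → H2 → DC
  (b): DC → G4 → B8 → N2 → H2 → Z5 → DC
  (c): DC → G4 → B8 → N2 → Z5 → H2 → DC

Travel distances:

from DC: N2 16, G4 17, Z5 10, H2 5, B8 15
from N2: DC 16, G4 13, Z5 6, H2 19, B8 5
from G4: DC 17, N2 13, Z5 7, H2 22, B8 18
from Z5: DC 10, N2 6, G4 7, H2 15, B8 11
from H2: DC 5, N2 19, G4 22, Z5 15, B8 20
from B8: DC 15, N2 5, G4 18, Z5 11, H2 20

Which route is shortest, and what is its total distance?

Shortest is (c), total 66.

(a): 17 + 18 + 11 + 6 + 19 + 5 = 76
(b): 17 + 18 + 5 + 19 + 15 + 10 = 84
(c): 17 + 18 + 5 + 6 + 15 + 5 = 66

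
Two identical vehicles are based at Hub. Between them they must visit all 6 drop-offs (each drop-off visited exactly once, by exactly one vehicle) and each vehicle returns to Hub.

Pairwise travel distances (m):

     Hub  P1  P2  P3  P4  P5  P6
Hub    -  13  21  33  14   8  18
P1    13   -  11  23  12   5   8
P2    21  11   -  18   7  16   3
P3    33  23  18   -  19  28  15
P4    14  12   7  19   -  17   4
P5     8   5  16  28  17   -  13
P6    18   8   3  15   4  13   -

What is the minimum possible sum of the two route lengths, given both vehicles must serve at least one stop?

91 m — the smallest possible combined total.

There are 2^5 − 1 = 31 ways to divide the 6 stops into two non-empty groups. For each, the best each vehicle can do is its own shortest tour through its group:
  {P1} + {P2, P3, P4, P5, P6}: 26 + 75 = 101
  {P2} + {P1, P3, P4, P5, P6}: 42 + 69 = 111
  {P1, P2} + {P3, P4, P5, P6}: 45 + 69 = 114
  {P3} + {P1, P2, P4, P5, P6}: 66 + 45 = 111
  {P1, P3} + {P2, P4, P5, P6}: 69 + 45 = 114
  {P2, P3} + {P1, P4, P5, P6}: 72 + 39 = 111
  … (31 splits in total)
  {P5} + {P1, P2, P3, P4, P6}: 16 + 75 = 91  ← best
Best: vehicle 1 Hub → P5 → Hub = 16; vehicle 2 Hub → P1 → P2 → P3 → P6 → P4 → Hub = 75; combined 91.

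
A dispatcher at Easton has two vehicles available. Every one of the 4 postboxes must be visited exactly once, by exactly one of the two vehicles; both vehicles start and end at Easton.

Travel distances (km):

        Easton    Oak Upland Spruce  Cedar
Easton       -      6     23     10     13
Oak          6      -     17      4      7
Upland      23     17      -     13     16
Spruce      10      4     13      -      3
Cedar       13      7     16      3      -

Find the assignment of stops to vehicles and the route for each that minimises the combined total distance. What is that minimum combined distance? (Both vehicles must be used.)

Minimum combined distance: 64 km.

Try each way of splitting the stops between the two vehicles (each non-empty) and, for each split, find the best tour for each vehicle:
  {Oak} + {Upland, Spruce, Cedar}: 12 + 52 = 64
  {Upland} + {Oak, Spruce, Cedar}: 46 + 26 = 72
  {Oak, Upland} + {Spruce, Cedar}: 46 + 26 = 72
  {Spruce} + {Oak, Upland, Cedar}: 20 + 52 = 72
  {Oak, Spruce} + {Upland, Cedar}: 20 + 52 = 72
  {Upland, Spruce} + {Oak, Cedar}: 46 + 26 = 72
  … (7 splits in total)
Best: vehicle 1 Easton → Oak → Easton = 12; vehicle 2 Easton → Upland → Spruce → Cedar → Easton = 52; combined 64.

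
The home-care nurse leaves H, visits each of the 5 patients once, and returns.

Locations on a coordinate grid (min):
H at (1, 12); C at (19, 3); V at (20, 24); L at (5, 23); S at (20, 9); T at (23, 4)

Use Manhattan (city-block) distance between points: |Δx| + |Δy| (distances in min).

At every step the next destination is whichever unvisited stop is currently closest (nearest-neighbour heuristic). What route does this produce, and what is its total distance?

88 min along H → L → V → S → C → T → H.

At H the remaining stops are L 15, S 22, C 27, T 30, V 31; go to L.
At L the remaining stops are V 16, S 29, C 34, T 37; go to V.
At V the remaining stops are S 15, C 22, T 23; go to S.
At S the remaining stops are C 7, T 8; go to C.
At C the remaining stops are T 5; go to T.
Return T→H: 30.
Total = 15 + 16 + 15 + 7 + 5 + 30 = 88.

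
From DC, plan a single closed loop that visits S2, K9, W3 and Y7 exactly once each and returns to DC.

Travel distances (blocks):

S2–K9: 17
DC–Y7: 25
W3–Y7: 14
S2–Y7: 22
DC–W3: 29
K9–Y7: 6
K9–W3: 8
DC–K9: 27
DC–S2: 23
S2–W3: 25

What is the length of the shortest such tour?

There are 12 distinct closed tours to check (reversals are equivalent).
DC - S2 - K9 - W3 - Y7 - DC: 23+17+8+14+25 = 87
DC - S2 - K9 - Y7 - W3 - DC: 23+17+6+14+29 = 89
DC - S2 - W3 - K9 - Y7 - DC: 23+25+8+6+25 = 87
DC - S2 - W3 - Y7 - K9 - DC: 23+25+14+6+27 = 95
DC - S2 - Y7 - K9 - W3 - DC: 23+22+6+8+29 = 88
DC - S2 - Y7 - W3 - K9 - DC: 23+22+14+8+27 = 94
DC - K9 - S2 - W3 - Y7 - DC: 27+17+25+14+25 = 108
DC - K9 - S2 - Y7 - W3 - DC: 27+17+22+14+29 = 109
DC - K9 - W3 - S2 - Y7 - DC: 27+8+25+22+25 = 107
DC - K9 - Y7 - S2 - W3 - DC: 27+6+22+25+29 = 109
DC - W3 - S2 - K9 - Y7 - DC: 29+25+17+6+25 = 102
DC - W3 - K9 - S2 - Y7 - DC: 29+8+17+22+25 = 101
The minimum is 87.
One optimal route: DC → S2 → K9 → W3 → Y7 → DC (or its reverse).

Minimum total distance: 87 blocks.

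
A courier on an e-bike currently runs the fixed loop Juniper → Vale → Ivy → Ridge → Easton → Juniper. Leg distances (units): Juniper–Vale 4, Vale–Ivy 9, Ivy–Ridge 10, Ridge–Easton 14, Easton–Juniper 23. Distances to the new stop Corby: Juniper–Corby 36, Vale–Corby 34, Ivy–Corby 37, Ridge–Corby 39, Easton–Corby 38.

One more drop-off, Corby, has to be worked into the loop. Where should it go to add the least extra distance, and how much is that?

Insertion cost between consecutive stops i–j is d(i,Corby) + d(Corby,j) − d(i,j):
  between Juniper and Vale: 36 + 34 − 4 = 66
  between Vale and Ivy: 34 + 37 − 9 = 62
  between Ivy and Ridge: 37 + 39 − 10 = 66
  between Ridge and Easton: 39 + 38 − 14 = 63
  between Easton and Juniper: 38 + 36 − 23 = 51
Cheapest insertion is between Easton and Juniper, adding 51.
New total = 60 + 51 = 111.

Minimum extra distance: 51, inserting Corby between Easton and Juniper.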